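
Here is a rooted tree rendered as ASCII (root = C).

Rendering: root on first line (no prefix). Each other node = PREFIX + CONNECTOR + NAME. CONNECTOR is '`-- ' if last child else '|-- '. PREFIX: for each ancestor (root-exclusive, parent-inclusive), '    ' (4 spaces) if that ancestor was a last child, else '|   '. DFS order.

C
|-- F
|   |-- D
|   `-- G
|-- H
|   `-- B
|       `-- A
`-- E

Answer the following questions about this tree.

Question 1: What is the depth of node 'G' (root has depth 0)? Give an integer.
Answer: 2

Derivation:
Path from root to G: C -> F -> G
Depth = number of edges = 2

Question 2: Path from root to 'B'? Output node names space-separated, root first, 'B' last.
Answer: C H B

Derivation:
Walk down from root: C -> H -> B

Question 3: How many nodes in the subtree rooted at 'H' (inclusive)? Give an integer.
Subtree rooted at H contains: A, B, H
Count = 3

Answer: 3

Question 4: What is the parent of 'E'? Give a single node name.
Answer: C

Derivation:
Scan adjacency: E appears as child of C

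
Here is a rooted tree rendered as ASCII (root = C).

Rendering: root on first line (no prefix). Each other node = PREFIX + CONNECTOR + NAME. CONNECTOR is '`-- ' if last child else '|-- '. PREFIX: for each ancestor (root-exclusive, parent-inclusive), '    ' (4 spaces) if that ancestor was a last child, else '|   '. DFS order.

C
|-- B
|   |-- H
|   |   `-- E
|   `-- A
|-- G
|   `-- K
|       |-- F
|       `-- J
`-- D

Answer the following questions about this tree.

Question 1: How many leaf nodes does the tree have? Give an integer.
Leaves (nodes with no children): A, D, E, F, J

Answer: 5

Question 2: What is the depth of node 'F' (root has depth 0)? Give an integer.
Path from root to F: C -> G -> K -> F
Depth = number of edges = 3

Answer: 3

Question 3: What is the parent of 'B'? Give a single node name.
Scan adjacency: B appears as child of C

Answer: C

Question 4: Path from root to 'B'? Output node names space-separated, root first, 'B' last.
Walk down from root: C -> B

Answer: C B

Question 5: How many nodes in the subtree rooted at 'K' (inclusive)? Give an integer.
Answer: 3

Derivation:
Subtree rooted at K contains: F, J, K
Count = 3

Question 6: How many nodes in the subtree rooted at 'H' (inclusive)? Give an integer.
Subtree rooted at H contains: E, H
Count = 2

Answer: 2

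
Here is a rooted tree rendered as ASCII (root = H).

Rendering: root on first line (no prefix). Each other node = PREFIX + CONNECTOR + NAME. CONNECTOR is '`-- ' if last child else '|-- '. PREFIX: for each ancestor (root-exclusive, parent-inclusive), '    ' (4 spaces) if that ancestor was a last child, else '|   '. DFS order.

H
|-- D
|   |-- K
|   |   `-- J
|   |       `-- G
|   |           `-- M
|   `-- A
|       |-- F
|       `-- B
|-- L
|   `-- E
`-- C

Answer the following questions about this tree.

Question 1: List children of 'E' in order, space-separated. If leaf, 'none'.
Answer: none

Derivation:
Node E's children (from adjacency): (leaf)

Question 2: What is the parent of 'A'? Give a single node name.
Scan adjacency: A appears as child of D

Answer: D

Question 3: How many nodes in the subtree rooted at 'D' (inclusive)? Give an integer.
Subtree rooted at D contains: A, B, D, F, G, J, K, M
Count = 8

Answer: 8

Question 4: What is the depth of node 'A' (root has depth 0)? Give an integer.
Answer: 2

Derivation:
Path from root to A: H -> D -> A
Depth = number of edges = 2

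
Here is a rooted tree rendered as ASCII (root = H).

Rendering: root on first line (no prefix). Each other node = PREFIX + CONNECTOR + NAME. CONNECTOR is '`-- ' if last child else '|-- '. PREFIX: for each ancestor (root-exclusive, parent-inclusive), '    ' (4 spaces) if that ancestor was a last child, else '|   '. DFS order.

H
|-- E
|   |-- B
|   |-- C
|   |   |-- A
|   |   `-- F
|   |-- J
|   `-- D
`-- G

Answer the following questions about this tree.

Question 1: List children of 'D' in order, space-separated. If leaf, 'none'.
Answer: none

Derivation:
Node D's children (from adjacency): (leaf)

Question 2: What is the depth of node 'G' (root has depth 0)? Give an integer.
Answer: 1

Derivation:
Path from root to G: H -> G
Depth = number of edges = 1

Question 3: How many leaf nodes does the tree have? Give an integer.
Answer: 6

Derivation:
Leaves (nodes with no children): A, B, D, F, G, J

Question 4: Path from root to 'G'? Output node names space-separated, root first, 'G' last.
Answer: H G

Derivation:
Walk down from root: H -> G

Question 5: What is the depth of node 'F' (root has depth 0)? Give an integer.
Answer: 3

Derivation:
Path from root to F: H -> E -> C -> F
Depth = number of edges = 3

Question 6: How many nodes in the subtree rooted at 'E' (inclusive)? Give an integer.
Subtree rooted at E contains: A, B, C, D, E, F, J
Count = 7

Answer: 7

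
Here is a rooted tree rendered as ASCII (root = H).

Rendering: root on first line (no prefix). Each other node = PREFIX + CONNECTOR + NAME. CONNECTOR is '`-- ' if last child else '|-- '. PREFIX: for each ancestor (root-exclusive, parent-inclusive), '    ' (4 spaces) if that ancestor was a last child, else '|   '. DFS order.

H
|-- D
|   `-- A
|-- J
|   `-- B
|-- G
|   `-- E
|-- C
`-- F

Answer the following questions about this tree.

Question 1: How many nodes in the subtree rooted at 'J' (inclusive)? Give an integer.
Answer: 2

Derivation:
Subtree rooted at J contains: B, J
Count = 2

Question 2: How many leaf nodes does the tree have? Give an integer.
Leaves (nodes with no children): A, B, C, E, F

Answer: 5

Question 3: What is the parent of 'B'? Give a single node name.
Scan adjacency: B appears as child of J

Answer: J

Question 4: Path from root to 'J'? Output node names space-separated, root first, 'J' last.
Answer: H J

Derivation:
Walk down from root: H -> J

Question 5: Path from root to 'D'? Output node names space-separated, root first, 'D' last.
Answer: H D

Derivation:
Walk down from root: H -> D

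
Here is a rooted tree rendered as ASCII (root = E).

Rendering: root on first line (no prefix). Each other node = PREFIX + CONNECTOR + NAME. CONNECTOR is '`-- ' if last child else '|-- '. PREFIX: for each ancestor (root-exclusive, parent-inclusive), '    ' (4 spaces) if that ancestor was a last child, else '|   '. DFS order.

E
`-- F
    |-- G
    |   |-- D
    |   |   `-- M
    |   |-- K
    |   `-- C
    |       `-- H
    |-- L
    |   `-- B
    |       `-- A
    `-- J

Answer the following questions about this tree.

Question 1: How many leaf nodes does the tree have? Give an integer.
Leaves (nodes with no children): A, H, J, K, M

Answer: 5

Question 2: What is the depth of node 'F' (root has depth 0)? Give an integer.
Answer: 1

Derivation:
Path from root to F: E -> F
Depth = number of edges = 1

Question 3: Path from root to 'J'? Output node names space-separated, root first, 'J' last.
Answer: E F J

Derivation:
Walk down from root: E -> F -> J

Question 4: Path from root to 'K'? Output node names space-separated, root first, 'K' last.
Walk down from root: E -> F -> G -> K

Answer: E F G K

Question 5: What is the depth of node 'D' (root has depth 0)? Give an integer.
Path from root to D: E -> F -> G -> D
Depth = number of edges = 3

Answer: 3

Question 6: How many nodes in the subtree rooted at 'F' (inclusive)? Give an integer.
Answer: 11

Derivation:
Subtree rooted at F contains: A, B, C, D, F, G, H, J, K, L, M
Count = 11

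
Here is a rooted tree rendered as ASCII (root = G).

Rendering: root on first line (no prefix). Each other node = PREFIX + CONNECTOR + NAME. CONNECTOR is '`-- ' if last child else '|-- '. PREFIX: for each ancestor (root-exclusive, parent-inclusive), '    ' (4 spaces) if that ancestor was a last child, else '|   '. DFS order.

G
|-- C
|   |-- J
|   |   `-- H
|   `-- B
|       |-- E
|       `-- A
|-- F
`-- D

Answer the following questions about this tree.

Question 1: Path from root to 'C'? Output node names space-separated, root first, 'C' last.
Answer: G C

Derivation:
Walk down from root: G -> C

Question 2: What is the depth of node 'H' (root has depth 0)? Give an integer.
Answer: 3

Derivation:
Path from root to H: G -> C -> J -> H
Depth = number of edges = 3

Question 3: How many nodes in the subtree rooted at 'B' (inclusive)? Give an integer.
Subtree rooted at B contains: A, B, E
Count = 3

Answer: 3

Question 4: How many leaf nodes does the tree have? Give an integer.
Leaves (nodes with no children): A, D, E, F, H

Answer: 5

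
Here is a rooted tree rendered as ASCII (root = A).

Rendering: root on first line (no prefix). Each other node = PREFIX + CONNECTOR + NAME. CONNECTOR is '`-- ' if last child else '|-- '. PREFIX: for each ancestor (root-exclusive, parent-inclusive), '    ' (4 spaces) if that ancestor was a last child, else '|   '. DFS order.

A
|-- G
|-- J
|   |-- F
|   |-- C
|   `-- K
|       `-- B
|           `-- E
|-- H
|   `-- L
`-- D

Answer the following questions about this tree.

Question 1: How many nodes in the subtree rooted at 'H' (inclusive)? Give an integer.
Answer: 2

Derivation:
Subtree rooted at H contains: H, L
Count = 2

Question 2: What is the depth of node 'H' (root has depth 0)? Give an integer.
Answer: 1

Derivation:
Path from root to H: A -> H
Depth = number of edges = 1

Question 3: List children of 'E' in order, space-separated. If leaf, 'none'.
Node E's children (from adjacency): (leaf)

Answer: none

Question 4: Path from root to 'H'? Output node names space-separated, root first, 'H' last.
Walk down from root: A -> H

Answer: A H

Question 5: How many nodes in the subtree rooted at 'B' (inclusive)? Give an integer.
Subtree rooted at B contains: B, E
Count = 2

Answer: 2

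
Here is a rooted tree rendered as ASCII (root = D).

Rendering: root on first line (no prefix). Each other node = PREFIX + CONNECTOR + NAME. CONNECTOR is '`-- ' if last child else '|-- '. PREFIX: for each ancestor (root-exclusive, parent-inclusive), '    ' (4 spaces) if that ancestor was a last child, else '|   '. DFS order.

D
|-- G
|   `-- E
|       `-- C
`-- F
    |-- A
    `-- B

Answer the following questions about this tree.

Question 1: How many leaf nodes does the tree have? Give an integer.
Leaves (nodes with no children): A, B, C

Answer: 3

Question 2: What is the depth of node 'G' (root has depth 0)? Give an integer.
Answer: 1

Derivation:
Path from root to G: D -> G
Depth = number of edges = 1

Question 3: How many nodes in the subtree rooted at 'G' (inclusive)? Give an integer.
Answer: 3

Derivation:
Subtree rooted at G contains: C, E, G
Count = 3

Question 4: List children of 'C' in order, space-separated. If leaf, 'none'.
Answer: none

Derivation:
Node C's children (from adjacency): (leaf)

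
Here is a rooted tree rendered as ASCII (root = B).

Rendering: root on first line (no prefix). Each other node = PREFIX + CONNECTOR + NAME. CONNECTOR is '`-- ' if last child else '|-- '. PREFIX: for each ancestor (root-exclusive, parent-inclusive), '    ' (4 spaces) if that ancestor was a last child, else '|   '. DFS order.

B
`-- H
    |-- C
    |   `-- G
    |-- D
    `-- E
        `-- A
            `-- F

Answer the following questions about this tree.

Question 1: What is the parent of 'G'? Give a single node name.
Scan adjacency: G appears as child of C

Answer: C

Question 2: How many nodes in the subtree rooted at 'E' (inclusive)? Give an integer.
Subtree rooted at E contains: A, E, F
Count = 3

Answer: 3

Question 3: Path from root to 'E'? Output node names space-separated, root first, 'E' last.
Walk down from root: B -> H -> E

Answer: B H E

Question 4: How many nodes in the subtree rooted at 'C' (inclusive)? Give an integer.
Answer: 2

Derivation:
Subtree rooted at C contains: C, G
Count = 2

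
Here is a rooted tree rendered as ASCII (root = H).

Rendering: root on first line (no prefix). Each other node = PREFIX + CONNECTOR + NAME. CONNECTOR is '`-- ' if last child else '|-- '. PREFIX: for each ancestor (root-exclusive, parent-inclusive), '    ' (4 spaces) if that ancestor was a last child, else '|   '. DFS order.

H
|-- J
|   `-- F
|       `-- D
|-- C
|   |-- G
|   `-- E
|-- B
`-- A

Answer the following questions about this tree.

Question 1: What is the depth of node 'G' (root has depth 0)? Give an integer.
Answer: 2

Derivation:
Path from root to G: H -> C -> G
Depth = number of edges = 2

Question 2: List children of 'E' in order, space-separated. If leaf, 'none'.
Answer: none

Derivation:
Node E's children (from adjacency): (leaf)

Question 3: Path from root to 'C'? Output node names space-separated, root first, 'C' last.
Walk down from root: H -> C

Answer: H C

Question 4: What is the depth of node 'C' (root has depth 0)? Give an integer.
Answer: 1

Derivation:
Path from root to C: H -> C
Depth = number of edges = 1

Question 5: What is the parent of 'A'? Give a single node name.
Scan adjacency: A appears as child of H

Answer: H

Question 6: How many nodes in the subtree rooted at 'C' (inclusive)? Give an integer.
Subtree rooted at C contains: C, E, G
Count = 3

Answer: 3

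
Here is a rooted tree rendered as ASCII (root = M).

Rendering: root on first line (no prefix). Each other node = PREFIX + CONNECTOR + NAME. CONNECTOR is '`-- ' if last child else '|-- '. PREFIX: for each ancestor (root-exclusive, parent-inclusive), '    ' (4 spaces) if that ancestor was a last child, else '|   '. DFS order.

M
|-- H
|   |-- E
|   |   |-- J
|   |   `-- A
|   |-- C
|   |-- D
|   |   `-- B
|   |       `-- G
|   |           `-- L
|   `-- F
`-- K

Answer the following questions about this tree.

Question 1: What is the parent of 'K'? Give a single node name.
Answer: M

Derivation:
Scan adjacency: K appears as child of M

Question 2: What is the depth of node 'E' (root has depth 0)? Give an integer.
Answer: 2

Derivation:
Path from root to E: M -> H -> E
Depth = number of edges = 2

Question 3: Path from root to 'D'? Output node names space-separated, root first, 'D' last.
Walk down from root: M -> H -> D

Answer: M H D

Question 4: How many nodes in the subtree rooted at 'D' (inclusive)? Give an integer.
Answer: 4

Derivation:
Subtree rooted at D contains: B, D, G, L
Count = 4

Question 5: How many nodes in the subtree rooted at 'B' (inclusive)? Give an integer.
Subtree rooted at B contains: B, G, L
Count = 3

Answer: 3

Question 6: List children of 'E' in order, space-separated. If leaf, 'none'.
Answer: J A

Derivation:
Node E's children (from adjacency): J, A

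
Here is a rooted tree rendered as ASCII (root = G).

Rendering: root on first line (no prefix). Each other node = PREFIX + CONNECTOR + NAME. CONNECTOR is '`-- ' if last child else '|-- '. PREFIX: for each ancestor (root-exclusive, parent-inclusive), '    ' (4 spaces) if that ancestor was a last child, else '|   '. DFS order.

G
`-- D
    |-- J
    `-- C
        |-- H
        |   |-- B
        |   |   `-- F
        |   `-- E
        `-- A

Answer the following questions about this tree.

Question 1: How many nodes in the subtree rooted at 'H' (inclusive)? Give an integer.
Answer: 4

Derivation:
Subtree rooted at H contains: B, E, F, H
Count = 4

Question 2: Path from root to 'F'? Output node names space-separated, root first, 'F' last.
Answer: G D C H B F

Derivation:
Walk down from root: G -> D -> C -> H -> B -> F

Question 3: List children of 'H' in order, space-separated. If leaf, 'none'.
Answer: B E

Derivation:
Node H's children (from adjacency): B, E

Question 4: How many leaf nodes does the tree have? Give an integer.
Answer: 4

Derivation:
Leaves (nodes with no children): A, E, F, J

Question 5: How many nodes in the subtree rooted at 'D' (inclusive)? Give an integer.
Answer: 8

Derivation:
Subtree rooted at D contains: A, B, C, D, E, F, H, J
Count = 8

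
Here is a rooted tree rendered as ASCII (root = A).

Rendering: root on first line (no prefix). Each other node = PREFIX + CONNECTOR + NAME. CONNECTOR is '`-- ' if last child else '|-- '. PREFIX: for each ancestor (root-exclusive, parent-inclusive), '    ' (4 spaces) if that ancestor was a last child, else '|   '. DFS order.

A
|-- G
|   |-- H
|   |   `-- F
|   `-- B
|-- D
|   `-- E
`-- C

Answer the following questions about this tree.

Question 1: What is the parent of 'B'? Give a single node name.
Answer: G

Derivation:
Scan adjacency: B appears as child of G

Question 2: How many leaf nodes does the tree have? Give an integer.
Leaves (nodes with no children): B, C, E, F

Answer: 4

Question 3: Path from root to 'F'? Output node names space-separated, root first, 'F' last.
Answer: A G H F

Derivation:
Walk down from root: A -> G -> H -> F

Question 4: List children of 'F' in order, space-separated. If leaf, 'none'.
Node F's children (from adjacency): (leaf)

Answer: none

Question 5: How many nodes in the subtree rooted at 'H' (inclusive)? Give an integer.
Subtree rooted at H contains: F, H
Count = 2

Answer: 2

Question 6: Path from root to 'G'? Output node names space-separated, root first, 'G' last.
Walk down from root: A -> G

Answer: A G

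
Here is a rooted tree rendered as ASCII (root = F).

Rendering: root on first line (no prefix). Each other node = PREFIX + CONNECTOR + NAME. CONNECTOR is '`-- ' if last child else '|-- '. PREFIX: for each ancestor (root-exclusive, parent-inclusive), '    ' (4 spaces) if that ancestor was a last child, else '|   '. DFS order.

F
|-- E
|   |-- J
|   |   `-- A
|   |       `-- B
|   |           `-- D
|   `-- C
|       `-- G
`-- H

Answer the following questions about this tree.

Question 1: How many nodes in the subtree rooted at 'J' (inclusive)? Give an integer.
Subtree rooted at J contains: A, B, D, J
Count = 4

Answer: 4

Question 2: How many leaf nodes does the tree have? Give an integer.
Leaves (nodes with no children): D, G, H

Answer: 3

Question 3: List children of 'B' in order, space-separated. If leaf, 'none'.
Node B's children (from adjacency): D

Answer: D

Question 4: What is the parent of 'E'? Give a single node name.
Scan adjacency: E appears as child of F

Answer: F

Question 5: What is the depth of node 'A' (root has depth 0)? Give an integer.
Answer: 3

Derivation:
Path from root to A: F -> E -> J -> A
Depth = number of edges = 3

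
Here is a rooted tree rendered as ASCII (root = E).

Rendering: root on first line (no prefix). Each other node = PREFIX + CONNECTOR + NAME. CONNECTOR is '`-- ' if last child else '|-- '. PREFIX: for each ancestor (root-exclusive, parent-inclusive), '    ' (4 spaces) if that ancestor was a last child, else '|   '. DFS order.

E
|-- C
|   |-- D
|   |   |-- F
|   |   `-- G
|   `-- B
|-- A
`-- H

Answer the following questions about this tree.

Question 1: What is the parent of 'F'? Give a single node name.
Scan adjacency: F appears as child of D

Answer: D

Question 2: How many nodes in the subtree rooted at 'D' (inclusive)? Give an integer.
Answer: 3

Derivation:
Subtree rooted at D contains: D, F, G
Count = 3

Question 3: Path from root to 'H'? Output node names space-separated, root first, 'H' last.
Walk down from root: E -> H

Answer: E H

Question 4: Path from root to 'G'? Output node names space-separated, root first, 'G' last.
Answer: E C D G

Derivation:
Walk down from root: E -> C -> D -> G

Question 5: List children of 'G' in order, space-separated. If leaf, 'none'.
Answer: none

Derivation:
Node G's children (from adjacency): (leaf)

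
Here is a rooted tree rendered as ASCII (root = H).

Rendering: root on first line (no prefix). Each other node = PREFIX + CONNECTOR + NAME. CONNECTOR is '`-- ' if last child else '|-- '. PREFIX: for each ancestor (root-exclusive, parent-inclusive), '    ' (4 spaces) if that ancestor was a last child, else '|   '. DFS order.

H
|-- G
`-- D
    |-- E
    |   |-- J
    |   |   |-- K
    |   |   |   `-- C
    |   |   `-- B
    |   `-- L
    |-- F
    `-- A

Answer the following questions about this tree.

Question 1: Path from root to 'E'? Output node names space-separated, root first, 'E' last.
Walk down from root: H -> D -> E

Answer: H D E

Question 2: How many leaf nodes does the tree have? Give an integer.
Leaves (nodes with no children): A, B, C, F, G, L

Answer: 6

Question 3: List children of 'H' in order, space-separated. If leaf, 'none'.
Answer: G D

Derivation:
Node H's children (from adjacency): G, D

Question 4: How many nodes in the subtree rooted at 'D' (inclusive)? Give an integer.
Answer: 9

Derivation:
Subtree rooted at D contains: A, B, C, D, E, F, J, K, L
Count = 9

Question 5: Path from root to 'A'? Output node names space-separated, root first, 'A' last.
Walk down from root: H -> D -> A

Answer: H D A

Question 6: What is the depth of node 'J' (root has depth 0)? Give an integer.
Path from root to J: H -> D -> E -> J
Depth = number of edges = 3

Answer: 3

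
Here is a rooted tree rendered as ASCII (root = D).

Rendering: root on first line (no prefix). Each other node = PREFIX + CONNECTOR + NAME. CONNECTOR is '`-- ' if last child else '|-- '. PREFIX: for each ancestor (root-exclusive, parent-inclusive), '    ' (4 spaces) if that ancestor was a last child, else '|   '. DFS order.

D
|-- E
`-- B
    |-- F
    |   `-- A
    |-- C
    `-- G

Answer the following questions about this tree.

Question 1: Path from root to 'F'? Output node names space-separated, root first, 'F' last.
Walk down from root: D -> B -> F

Answer: D B F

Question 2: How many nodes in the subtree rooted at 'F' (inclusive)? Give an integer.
Subtree rooted at F contains: A, F
Count = 2

Answer: 2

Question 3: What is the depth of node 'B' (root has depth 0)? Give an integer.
Answer: 1

Derivation:
Path from root to B: D -> B
Depth = number of edges = 1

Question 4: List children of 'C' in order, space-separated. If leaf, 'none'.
Node C's children (from adjacency): (leaf)

Answer: none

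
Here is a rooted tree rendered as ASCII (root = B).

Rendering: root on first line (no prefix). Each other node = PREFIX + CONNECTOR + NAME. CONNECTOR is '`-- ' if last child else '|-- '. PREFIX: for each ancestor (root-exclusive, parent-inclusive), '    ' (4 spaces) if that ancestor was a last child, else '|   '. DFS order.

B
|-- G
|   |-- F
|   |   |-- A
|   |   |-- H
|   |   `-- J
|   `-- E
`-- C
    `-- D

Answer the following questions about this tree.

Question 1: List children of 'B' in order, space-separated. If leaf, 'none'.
Answer: G C

Derivation:
Node B's children (from adjacency): G, C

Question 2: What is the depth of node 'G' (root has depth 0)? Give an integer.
Answer: 1

Derivation:
Path from root to G: B -> G
Depth = number of edges = 1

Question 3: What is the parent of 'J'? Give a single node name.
Answer: F

Derivation:
Scan adjacency: J appears as child of F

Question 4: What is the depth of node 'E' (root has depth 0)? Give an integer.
Path from root to E: B -> G -> E
Depth = number of edges = 2

Answer: 2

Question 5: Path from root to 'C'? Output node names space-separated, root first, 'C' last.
Answer: B C

Derivation:
Walk down from root: B -> C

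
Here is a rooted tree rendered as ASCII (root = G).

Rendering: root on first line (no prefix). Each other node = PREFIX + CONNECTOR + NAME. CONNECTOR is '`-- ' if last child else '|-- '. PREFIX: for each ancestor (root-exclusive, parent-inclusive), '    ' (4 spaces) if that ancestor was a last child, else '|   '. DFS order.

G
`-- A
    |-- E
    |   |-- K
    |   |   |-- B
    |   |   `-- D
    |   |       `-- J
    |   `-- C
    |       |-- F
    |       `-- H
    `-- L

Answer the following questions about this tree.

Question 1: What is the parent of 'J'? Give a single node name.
Answer: D

Derivation:
Scan adjacency: J appears as child of D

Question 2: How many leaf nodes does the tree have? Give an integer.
Leaves (nodes with no children): B, F, H, J, L

Answer: 5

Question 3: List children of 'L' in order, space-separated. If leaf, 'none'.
Node L's children (from adjacency): (leaf)

Answer: none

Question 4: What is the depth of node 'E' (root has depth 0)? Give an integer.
Answer: 2

Derivation:
Path from root to E: G -> A -> E
Depth = number of edges = 2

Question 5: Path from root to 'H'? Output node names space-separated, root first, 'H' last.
Answer: G A E C H

Derivation:
Walk down from root: G -> A -> E -> C -> H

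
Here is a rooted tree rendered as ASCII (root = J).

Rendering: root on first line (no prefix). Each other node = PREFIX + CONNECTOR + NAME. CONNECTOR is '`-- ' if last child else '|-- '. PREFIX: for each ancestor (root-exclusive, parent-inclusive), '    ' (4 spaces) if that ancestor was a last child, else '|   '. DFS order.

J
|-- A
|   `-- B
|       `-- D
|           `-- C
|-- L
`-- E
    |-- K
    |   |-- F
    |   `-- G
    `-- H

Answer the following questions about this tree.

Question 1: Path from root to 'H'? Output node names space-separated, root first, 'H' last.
Answer: J E H

Derivation:
Walk down from root: J -> E -> H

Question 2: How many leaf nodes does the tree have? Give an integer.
Answer: 5

Derivation:
Leaves (nodes with no children): C, F, G, H, L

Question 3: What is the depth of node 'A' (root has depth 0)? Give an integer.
Path from root to A: J -> A
Depth = number of edges = 1

Answer: 1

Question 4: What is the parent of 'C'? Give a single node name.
Answer: D

Derivation:
Scan adjacency: C appears as child of D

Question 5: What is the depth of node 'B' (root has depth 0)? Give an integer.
Answer: 2

Derivation:
Path from root to B: J -> A -> B
Depth = number of edges = 2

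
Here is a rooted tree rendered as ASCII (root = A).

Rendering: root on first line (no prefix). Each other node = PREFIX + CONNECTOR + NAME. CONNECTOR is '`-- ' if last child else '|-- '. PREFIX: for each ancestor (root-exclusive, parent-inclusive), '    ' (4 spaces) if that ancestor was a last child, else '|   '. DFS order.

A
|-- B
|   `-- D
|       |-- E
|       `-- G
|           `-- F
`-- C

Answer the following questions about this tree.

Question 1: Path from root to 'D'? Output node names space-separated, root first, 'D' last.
Answer: A B D

Derivation:
Walk down from root: A -> B -> D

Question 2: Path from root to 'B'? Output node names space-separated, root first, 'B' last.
Answer: A B

Derivation:
Walk down from root: A -> B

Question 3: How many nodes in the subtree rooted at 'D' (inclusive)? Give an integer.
Answer: 4

Derivation:
Subtree rooted at D contains: D, E, F, G
Count = 4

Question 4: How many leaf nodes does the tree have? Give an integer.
Answer: 3

Derivation:
Leaves (nodes with no children): C, E, F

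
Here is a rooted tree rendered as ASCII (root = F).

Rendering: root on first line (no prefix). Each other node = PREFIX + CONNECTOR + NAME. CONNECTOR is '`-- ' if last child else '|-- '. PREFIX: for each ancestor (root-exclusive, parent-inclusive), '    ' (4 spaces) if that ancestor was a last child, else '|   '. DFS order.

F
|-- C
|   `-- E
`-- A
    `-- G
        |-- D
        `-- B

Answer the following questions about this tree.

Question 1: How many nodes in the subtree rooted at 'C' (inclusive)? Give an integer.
Subtree rooted at C contains: C, E
Count = 2

Answer: 2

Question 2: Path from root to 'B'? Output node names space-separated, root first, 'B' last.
Answer: F A G B

Derivation:
Walk down from root: F -> A -> G -> B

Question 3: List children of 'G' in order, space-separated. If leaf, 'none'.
Answer: D B

Derivation:
Node G's children (from adjacency): D, B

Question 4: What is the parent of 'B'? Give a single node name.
Answer: G

Derivation:
Scan adjacency: B appears as child of G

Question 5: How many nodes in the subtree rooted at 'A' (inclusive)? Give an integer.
Subtree rooted at A contains: A, B, D, G
Count = 4

Answer: 4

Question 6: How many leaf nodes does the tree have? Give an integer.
Leaves (nodes with no children): B, D, E

Answer: 3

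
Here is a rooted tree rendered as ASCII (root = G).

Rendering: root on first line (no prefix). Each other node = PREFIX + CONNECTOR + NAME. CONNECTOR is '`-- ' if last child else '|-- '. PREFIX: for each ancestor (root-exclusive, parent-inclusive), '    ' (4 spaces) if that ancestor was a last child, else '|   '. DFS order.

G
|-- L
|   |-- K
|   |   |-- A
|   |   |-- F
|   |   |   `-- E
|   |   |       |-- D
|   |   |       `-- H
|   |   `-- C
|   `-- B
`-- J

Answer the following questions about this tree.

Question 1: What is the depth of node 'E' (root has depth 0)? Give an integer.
Answer: 4

Derivation:
Path from root to E: G -> L -> K -> F -> E
Depth = number of edges = 4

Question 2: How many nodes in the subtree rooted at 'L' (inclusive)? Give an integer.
Answer: 9

Derivation:
Subtree rooted at L contains: A, B, C, D, E, F, H, K, L
Count = 9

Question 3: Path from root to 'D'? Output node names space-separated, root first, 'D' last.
Answer: G L K F E D

Derivation:
Walk down from root: G -> L -> K -> F -> E -> D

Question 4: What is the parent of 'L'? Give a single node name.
Answer: G

Derivation:
Scan adjacency: L appears as child of G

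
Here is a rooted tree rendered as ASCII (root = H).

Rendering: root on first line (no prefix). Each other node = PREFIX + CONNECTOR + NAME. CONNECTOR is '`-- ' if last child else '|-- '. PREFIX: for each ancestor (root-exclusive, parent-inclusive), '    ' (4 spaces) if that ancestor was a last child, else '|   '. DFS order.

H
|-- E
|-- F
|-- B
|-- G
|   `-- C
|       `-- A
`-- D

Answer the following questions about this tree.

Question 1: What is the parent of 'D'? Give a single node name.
Answer: H

Derivation:
Scan adjacency: D appears as child of H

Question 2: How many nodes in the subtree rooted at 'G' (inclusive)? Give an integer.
Answer: 3

Derivation:
Subtree rooted at G contains: A, C, G
Count = 3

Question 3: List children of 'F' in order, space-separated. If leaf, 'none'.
Answer: none

Derivation:
Node F's children (from adjacency): (leaf)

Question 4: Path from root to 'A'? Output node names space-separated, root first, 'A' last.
Answer: H G C A

Derivation:
Walk down from root: H -> G -> C -> A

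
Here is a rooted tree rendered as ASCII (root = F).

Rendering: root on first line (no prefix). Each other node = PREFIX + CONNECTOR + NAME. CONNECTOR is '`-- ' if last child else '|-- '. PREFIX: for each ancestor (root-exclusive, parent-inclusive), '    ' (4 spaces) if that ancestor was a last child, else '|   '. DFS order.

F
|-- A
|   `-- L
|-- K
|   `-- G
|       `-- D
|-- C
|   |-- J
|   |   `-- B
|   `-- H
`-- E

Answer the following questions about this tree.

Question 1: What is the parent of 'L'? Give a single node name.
Scan adjacency: L appears as child of A

Answer: A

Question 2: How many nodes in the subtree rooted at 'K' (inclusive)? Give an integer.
Subtree rooted at K contains: D, G, K
Count = 3

Answer: 3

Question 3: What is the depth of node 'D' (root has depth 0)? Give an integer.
Path from root to D: F -> K -> G -> D
Depth = number of edges = 3

Answer: 3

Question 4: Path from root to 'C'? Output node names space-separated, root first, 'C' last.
Answer: F C

Derivation:
Walk down from root: F -> C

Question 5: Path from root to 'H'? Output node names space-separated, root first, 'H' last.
Walk down from root: F -> C -> H

Answer: F C H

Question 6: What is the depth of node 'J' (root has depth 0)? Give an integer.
Path from root to J: F -> C -> J
Depth = number of edges = 2

Answer: 2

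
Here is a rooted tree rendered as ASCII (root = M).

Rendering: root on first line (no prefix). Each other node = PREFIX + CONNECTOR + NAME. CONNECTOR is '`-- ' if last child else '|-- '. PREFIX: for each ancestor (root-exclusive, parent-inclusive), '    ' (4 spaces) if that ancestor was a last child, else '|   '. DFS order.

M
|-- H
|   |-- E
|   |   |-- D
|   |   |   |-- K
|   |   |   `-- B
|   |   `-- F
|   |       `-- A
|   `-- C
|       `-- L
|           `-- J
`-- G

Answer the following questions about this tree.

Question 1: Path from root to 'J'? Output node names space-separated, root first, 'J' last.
Walk down from root: M -> H -> C -> L -> J

Answer: M H C L J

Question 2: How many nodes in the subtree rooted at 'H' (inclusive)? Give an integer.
Answer: 10

Derivation:
Subtree rooted at H contains: A, B, C, D, E, F, H, J, K, L
Count = 10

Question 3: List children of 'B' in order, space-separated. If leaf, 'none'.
Answer: none

Derivation:
Node B's children (from adjacency): (leaf)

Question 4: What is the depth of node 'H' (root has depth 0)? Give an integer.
Answer: 1

Derivation:
Path from root to H: M -> H
Depth = number of edges = 1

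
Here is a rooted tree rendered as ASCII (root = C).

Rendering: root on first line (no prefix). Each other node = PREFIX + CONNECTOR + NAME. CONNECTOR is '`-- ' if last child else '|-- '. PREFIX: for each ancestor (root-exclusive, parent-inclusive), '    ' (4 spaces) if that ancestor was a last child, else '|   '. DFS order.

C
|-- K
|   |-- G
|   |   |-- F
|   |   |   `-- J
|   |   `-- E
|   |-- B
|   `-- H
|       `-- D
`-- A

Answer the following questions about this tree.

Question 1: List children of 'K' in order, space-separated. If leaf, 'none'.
Answer: G B H

Derivation:
Node K's children (from adjacency): G, B, H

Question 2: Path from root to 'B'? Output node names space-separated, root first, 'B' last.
Walk down from root: C -> K -> B

Answer: C K B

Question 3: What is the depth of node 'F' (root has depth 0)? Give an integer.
Answer: 3

Derivation:
Path from root to F: C -> K -> G -> F
Depth = number of edges = 3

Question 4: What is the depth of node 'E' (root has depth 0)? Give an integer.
Path from root to E: C -> K -> G -> E
Depth = number of edges = 3

Answer: 3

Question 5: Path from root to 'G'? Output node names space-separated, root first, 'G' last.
Answer: C K G

Derivation:
Walk down from root: C -> K -> G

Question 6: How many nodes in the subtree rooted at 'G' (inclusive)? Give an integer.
Subtree rooted at G contains: E, F, G, J
Count = 4

Answer: 4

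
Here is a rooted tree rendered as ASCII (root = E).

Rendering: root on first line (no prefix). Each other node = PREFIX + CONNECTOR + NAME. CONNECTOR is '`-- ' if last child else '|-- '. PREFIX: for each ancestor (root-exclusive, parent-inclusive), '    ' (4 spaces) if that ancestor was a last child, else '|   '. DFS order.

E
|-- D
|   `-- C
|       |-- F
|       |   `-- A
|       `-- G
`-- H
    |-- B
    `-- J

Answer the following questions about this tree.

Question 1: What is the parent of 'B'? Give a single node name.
Answer: H

Derivation:
Scan adjacency: B appears as child of H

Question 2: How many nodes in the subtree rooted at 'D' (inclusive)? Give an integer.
Subtree rooted at D contains: A, C, D, F, G
Count = 5

Answer: 5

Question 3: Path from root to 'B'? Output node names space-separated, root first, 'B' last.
Walk down from root: E -> H -> B

Answer: E H B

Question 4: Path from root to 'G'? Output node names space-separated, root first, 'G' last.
Answer: E D C G

Derivation:
Walk down from root: E -> D -> C -> G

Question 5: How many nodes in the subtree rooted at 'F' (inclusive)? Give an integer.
Subtree rooted at F contains: A, F
Count = 2

Answer: 2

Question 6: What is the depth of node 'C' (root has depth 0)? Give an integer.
Answer: 2

Derivation:
Path from root to C: E -> D -> C
Depth = number of edges = 2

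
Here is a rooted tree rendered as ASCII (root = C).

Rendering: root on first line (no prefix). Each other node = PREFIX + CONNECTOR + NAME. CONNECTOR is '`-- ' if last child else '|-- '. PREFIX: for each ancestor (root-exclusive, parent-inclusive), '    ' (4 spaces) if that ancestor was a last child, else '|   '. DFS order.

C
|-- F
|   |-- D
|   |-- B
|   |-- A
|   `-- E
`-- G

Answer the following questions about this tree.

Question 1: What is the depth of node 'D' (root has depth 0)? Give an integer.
Path from root to D: C -> F -> D
Depth = number of edges = 2

Answer: 2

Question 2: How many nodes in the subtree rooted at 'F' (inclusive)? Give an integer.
Subtree rooted at F contains: A, B, D, E, F
Count = 5

Answer: 5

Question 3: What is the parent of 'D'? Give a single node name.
Scan adjacency: D appears as child of F

Answer: F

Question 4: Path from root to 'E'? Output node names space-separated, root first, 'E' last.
Walk down from root: C -> F -> E

Answer: C F E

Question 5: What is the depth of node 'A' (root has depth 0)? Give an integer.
Path from root to A: C -> F -> A
Depth = number of edges = 2

Answer: 2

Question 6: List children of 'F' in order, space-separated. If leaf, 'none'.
Node F's children (from adjacency): D, B, A, E

Answer: D B A E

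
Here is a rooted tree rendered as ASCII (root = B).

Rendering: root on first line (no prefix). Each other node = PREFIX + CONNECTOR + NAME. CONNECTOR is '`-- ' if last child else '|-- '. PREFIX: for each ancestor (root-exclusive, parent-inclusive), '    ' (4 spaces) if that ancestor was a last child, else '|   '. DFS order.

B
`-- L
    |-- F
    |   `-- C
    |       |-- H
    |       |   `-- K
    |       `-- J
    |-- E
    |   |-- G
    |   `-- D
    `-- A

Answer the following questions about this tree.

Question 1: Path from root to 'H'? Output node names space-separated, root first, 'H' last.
Walk down from root: B -> L -> F -> C -> H

Answer: B L F C H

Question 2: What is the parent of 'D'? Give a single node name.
Scan adjacency: D appears as child of E

Answer: E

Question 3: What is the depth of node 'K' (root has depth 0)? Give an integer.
Path from root to K: B -> L -> F -> C -> H -> K
Depth = number of edges = 5

Answer: 5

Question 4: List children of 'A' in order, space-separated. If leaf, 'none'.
Answer: none

Derivation:
Node A's children (from adjacency): (leaf)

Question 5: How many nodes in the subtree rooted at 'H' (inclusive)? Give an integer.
Subtree rooted at H contains: H, K
Count = 2

Answer: 2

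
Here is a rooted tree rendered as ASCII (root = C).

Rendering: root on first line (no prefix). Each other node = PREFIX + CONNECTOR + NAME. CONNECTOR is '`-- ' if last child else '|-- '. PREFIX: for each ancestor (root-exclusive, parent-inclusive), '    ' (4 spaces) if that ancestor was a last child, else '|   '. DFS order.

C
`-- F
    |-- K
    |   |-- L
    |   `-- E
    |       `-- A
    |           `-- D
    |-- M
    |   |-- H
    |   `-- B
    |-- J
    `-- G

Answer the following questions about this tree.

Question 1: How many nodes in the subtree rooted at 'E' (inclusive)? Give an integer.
Answer: 3

Derivation:
Subtree rooted at E contains: A, D, E
Count = 3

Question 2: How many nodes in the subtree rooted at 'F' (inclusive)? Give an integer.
Answer: 11

Derivation:
Subtree rooted at F contains: A, B, D, E, F, G, H, J, K, L, M
Count = 11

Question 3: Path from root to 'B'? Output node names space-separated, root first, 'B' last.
Answer: C F M B

Derivation:
Walk down from root: C -> F -> M -> B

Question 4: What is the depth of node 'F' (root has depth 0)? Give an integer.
Answer: 1

Derivation:
Path from root to F: C -> F
Depth = number of edges = 1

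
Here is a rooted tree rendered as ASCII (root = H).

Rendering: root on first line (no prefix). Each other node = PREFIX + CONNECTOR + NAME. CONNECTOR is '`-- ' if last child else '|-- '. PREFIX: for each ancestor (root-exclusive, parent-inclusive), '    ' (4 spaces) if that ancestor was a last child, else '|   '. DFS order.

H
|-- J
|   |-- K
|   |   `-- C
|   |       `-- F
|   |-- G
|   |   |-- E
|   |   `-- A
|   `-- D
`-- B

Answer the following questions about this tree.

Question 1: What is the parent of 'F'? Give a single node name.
Scan adjacency: F appears as child of C

Answer: C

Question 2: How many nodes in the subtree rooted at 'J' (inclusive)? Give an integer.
Answer: 8

Derivation:
Subtree rooted at J contains: A, C, D, E, F, G, J, K
Count = 8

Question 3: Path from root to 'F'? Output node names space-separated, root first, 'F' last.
Walk down from root: H -> J -> K -> C -> F

Answer: H J K C F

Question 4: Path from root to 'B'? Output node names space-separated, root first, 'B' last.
Walk down from root: H -> B

Answer: H B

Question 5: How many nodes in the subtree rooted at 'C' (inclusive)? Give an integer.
Subtree rooted at C contains: C, F
Count = 2

Answer: 2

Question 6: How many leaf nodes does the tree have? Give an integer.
Leaves (nodes with no children): A, B, D, E, F

Answer: 5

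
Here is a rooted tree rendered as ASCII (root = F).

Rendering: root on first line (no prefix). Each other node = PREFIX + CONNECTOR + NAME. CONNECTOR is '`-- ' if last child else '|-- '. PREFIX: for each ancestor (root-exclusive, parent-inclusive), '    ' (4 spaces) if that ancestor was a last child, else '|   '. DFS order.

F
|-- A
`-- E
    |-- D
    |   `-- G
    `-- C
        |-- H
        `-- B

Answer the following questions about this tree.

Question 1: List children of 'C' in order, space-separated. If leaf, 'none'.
Answer: H B

Derivation:
Node C's children (from adjacency): H, B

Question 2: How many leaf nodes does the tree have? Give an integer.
Leaves (nodes with no children): A, B, G, H

Answer: 4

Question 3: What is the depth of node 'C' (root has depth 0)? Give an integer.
Answer: 2

Derivation:
Path from root to C: F -> E -> C
Depth = number of edges = 2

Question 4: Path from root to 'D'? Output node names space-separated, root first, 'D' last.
Walk down from root: F -> E -> D

Answer: F E D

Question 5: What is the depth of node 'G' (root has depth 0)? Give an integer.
Answer: 3

Derivation:
Path from root to G: F -> E -> D -> G
Depth = number of edges = 3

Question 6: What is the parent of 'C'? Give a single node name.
Answer: E

Derivation:
Scan adjacency: C appears as child of E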